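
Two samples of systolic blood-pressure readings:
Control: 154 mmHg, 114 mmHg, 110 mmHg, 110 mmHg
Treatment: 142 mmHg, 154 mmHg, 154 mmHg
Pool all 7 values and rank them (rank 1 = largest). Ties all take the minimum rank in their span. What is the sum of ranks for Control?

18

Sorted (descending): 154, 154, 154, 142, 114, 110, 110
The 3 values of 154 occupy positions 1–3 → each gets rank 1.
The 2 values of 110 occupy positions 6–7 → each gets rank 6.
Control values → pooled ranks: 154→1, 114→5, 110→6, 110→6
Rank sum = 1 + 5 + 6 + 6 = 18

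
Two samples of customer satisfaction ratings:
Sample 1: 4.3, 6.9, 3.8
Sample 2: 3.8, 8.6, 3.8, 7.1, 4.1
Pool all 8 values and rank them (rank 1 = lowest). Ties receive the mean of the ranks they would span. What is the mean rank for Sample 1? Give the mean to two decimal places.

Sorted (ascending): 3.8, 3.8, 3.8, 4.1, 4.3, 6.9, 7.1, 8.6
The 3 values of 3.8 occupy positions 1–3 → average rank 2.
Sample 1 values → pooled ranks: 4.3→5, 6.9→6, 3.8→2
Mean rank = (5 + 6 + 2) / 3 = 4.33

4.33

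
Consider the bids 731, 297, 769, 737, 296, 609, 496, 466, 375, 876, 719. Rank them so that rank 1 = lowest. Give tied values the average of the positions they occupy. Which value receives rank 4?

Sorted (ascending): 296, 297, 375, 466, 496, 609, 719, 731, 737, 769, 876
No ties — each value takes its position as its rank.
Rank 4 → value 466.

466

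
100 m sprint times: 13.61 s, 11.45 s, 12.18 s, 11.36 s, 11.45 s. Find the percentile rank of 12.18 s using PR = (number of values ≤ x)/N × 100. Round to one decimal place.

80.0

N = 5.
Strictly below 12.18: 3. Equal to 12.18: 1.
PR = 4/5 × 100 = 80.0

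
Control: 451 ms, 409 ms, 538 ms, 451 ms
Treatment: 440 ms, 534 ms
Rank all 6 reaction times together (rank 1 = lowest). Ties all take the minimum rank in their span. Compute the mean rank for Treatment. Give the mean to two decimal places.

3.50

Sorted (ascending): 409, 440, 451, 451, 534, 538
The 2 values of 451 occupy positions 3–4 → each gets rank 3.
Treatment values → pooled ranks: 440→2, 534→5
Mean rank = (2 + 5) / 2 = 3.50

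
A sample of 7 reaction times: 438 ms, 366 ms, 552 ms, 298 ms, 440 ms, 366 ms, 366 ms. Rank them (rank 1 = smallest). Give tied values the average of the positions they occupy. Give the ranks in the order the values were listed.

Sorted (ascending): 298, 366, 366, 366, 438, 440, 552
The 3 values of 366 occupy positions 2–4 → average rank 3.

5, 3, 7, 1, 6, 3, 3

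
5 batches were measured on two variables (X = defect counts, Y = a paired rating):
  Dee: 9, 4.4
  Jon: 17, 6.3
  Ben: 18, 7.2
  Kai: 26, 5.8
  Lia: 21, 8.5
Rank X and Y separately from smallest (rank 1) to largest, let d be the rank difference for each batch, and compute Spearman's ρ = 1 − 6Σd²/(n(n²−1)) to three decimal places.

0.400

Ranks of variable 1: 1, 2, 3, 5, 4
Ranks of variable 2: 1, 3, 4, 2, 5
d = r₁ − r₂: 0, -1, -1, 3, -1
d²: 0, 1, 1, 9, 1; Σd² = 12
ρ = 1 − 6·12/(5·24) = 1 − 72/120 = 0.400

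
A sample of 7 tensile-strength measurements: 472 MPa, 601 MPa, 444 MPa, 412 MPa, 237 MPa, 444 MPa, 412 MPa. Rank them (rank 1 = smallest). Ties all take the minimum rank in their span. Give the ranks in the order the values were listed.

6, 7, 4, 2, 1, 4, 2

Sorted (ascending): 237, 412, 412, 444, 444, 472, 601
The 2 values of 412 occupy positions 2–3 → each gets rank 2.
The 2 values of 444 occupy positions 4–5 → each gets rank 4.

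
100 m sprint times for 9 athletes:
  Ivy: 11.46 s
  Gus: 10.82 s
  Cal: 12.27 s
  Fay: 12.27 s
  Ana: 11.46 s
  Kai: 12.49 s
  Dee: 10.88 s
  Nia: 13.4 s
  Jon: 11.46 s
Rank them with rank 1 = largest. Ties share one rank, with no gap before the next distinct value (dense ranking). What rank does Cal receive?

Sorted (descending): 13.4, 12.49, 12.27, 12.27, 11.46, 11.46, 11.46, 10.88, 10.82
The 2 values of 12.27 share dense rank 3.
The 3 values of 11.46 share dense rank 4.
Remaining distinct values take the next consecutive integers.
Cal has value 12.27 s → rank 3.

3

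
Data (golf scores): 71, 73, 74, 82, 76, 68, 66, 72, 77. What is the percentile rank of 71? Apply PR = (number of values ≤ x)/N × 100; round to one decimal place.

33.3

N = 9.
Strictly below 71: 2. Equal to 71: 1.
PR = 3/9 × 100 = 33.3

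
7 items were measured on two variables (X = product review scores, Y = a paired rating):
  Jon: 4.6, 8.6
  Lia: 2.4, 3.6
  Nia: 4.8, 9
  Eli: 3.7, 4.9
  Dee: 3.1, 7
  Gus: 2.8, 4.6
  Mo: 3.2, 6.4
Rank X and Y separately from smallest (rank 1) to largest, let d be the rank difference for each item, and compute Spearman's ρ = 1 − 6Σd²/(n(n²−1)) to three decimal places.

Ranks of variable 1: 6, 1, 7, 5, 3, 2, 4
Ranks of variable 2: 6, 1, 7, 3, 5, 2, 4
d = r₁ − r₂: 0, 0, 0, 2, -2, 0, 0
d²: 0, 0, 0, 4, 4, 0, 0; Σd² = 8
ρ = 1 − 6·8/(7·48) = 1 − 48/336 = 0.857

0.857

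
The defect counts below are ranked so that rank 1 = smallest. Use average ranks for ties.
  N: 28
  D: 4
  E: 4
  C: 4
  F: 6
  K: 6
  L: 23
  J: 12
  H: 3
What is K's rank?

Sorted (ascending): 3, 4, 4, 4, 6, 6, 12, 23, 28
The 3 values of 4 occupy positions 2–4 → average rank 3.
The 2 values of 6 occupy positions 5–6 → average rank (5+6)/2 = 5.5.
K has value 6 → rank 5.5.

5.5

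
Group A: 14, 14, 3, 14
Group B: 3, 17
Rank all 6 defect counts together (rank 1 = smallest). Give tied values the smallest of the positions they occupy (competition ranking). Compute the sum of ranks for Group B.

7

Sorted (ascending): 3, 3, 14, 14, 14, 17
The 2 values of 3 occupy positions 1–2 → each gets rank 1.
The 3 values of 14 occupy positions 3–5 → each gets rank 3.
Group B values → pooled ranks: 3→1, 17→6
Rank sum = 1 + 6 = 7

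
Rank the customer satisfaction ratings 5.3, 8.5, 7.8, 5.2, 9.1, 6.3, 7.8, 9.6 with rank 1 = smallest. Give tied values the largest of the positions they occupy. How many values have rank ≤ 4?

Sorted (ascending): 5.2, 5.3, 6.3, 7.8, 7.8, 8.5, 9.1, 9.6
The 2 values of 7.8 occupy positions 4–5 → each gets rank 5.
Ranks ≤ 4: {1, 2, 3} → 3 values.

3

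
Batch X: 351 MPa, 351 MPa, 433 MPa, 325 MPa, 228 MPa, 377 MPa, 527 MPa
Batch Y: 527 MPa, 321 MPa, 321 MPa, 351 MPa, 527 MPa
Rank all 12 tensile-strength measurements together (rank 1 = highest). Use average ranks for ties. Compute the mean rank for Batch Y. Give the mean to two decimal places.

Sorted (descending): 527, 527, 527, 433, 377, 351, 351, 351, 325, 321, 321, 228
The 3 values of 527 occupy positions 1–3 → average rank 2.
The 3 values of 351 occupy positions 6–8 → average rank 7.
The 2 values of 321 occupy positions 10–11 → average rank (10+11)/2 = 10.5.
Batch Y values → pooled ranks: 527→2, 321→10.5, 321→10.5, 351→7, 527→2
Mean rank = (2 + 10.5 + 10.5 + 7 + 2) / 5 = 6.40

6.40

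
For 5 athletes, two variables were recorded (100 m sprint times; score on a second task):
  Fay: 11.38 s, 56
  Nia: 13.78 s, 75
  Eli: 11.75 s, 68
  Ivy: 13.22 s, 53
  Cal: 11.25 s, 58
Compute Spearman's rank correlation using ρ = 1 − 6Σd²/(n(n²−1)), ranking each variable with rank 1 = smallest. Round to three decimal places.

Ranks of variable 1: 2, 5, 3, 4, 1
Ranks of variable 2: 2, 5, 4, 1, 3
d = r₁ − r₂: 0, 0, -1, 3, -2
d²: 0, 0, 1, 9, 4; Σd² = 14
ρ = 1 − 6·14/(5·24) = 1 − 84/120 = 0.300

0.300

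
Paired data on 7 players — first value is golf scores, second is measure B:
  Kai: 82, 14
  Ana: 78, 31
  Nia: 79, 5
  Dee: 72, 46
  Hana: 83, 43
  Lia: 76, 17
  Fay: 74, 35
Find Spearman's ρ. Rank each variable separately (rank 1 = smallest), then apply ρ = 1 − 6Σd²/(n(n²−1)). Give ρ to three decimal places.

-0.393

Ranks of variable 1: 6, 4, 5, 1, 7, 3, 2
Ranks of variable 2: 2, 4, 1, 7, 6, 3, 5
d = r₁ − r₂: 4, 0, 4, -6, 1, 0, -3
d²: 16, 0, 16, 36, 1, 0, 9; Σd² = 78
ρ = 1 − 6·78/(7·48) = 1 − 468/336 = -0.393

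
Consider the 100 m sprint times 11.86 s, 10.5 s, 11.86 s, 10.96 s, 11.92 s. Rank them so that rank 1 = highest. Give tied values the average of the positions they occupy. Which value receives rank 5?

10.5

Sorted (descending): 11.92, 11.86, 11.86, 10.96, 10.5
The 2 values of 11.86 occupy positions 2–3 → average rank (2+3)/2 = 2.5.
Rank 5 → value 10.5.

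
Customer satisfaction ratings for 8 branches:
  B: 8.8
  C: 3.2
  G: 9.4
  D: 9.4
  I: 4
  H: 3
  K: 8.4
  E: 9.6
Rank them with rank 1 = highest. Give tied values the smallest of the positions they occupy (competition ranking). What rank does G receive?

2

Sorted (descending): 9.6, 9.4, 9.4, 8.8, 8.4, 4, 3.2, 3
The 2 values of 9.4 occupy positions 2–3 → each gets rank 2.
G has value 9.4 → rank 2.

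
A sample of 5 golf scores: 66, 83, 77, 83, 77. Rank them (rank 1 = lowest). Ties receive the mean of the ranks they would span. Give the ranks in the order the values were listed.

1, 4.5, 2.5, 4.5, 2.5

Sorted (ascending): 66, 77, 77, 83, 83
The 2 values of 77 occupy positions 2–3 → average rank (2+3)/2 = 2.5.
The 2 values of 83 occupy positions 4–5 → average rank (4+5)/2 = 4.5.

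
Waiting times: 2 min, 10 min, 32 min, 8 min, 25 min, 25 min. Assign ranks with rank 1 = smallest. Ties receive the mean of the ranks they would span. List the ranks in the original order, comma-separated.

1, 3, 6, 2, 4.5, 4.5

Sorted (ascending): 2, 8, 10, 25, 25, 32
The 2 values of 25 occupy positions 4–5 → average rank (4+5)/2 = 4.5.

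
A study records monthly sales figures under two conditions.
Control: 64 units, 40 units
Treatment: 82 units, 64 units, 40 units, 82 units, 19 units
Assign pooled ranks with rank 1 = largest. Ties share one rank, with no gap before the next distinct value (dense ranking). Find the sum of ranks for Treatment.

11

Sorted (descending): 82, 82, 64, 64, 40, 40, 19
The 2 values of 82 share dense rank 1.
The 2 values of 64 share dense rank 2.
The 2 values of 40 share dense rank 3.
Remaining distinct values take the next consecutive integers.
Treatment values → pooled ranks: 82→1, 64→2, 40→3, 82→1, 19→4
Rank sum = 1 + 2 + 3 + 1 + 4 = 11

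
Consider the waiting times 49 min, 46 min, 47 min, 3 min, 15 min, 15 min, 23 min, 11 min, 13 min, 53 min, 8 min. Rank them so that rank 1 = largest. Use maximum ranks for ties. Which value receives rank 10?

Sorted (descending): 53, 49, 47, 46, 23, 15, 15, 13, 11, 8, 3
The 2 values of 15 occupy positions 6–7 → each gets rank 7.
Rank 10 → value 8.

8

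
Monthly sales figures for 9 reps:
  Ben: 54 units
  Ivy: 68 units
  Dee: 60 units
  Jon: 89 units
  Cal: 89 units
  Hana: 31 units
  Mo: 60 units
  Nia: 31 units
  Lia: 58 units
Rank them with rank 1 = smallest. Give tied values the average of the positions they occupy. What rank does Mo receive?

5.5

Sorted (ascending): 31, 31, 54, 58, 60, 60, 68, 89, 89
The 2 values of 31 occupy positions 1–2 → average rank (1+2)/2 = 1.5.
The 2 values of 60 occupy positions 5–6 → average rank (5+6)/2 = 5.5.
The 2 values of 89 occupy positions 8–9 → average rank (8+9)/2 = 8.5.
Mo has value 60 units → rank 5.5.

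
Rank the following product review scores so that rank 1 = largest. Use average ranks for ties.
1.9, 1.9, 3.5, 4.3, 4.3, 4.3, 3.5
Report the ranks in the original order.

6.5, 6.5, 4.5, 2, 2, 2, 4.5

Sorted (descending): 4.3, 4.3, 4.3, 3.5, 3.5, 1.9, 1.9
The 3 values of 4.3 occupy positions 1–3 → average rank 2.
The 2 values of 3.5 occupy positions 4–5 → average rank (4+5)/2 = 4.5.
The 2 values of 1.9 occupy positions 6–7 → average rank (6+7)/2 = 6.5.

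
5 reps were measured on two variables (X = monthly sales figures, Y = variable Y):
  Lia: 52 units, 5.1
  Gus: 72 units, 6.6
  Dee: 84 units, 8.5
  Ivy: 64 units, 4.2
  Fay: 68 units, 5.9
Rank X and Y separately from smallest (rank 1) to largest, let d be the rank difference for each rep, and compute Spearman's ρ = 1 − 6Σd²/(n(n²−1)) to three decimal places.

Ranks of variable 1: 1, 4, 5, 2, 3
Ranks of variable 2: 2, 4, 5, 1, 3
d = r₁ − r₂: -1, 0, 0, 1, 0
d²: 1, 0, 0, 1, 0; Σd² = 2
ρ = 1 − 6·2/(5·24) = 1 − 12/120 = 0.900

0.900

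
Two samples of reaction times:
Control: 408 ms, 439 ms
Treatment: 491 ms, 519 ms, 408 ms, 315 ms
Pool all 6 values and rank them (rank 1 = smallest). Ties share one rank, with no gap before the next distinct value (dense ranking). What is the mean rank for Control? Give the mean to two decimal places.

Sorted (ascending): 315, 408, 408, 439, 491, 519
The 2 values of 408 share dense rank 2.
Remaining distinct values take the next consecutive integers.
Control values → pooled ranks: 408→2, 439→3
Mean rank = (2 + 3) / 2 = 2.50

2.50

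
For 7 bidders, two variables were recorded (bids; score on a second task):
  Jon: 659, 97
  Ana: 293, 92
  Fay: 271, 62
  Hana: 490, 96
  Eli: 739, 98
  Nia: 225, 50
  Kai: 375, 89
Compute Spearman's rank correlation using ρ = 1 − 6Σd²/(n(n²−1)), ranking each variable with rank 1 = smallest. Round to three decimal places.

0.964

Ranks of variable 1: 6, 3, 2, 5, 7, 1, 4
Ranks of variable 2: 6, 4, 2, 5, 7, 1, 3
d = r₁ − r₂: 0, -1, 0, 0, 0, 0, 1
d²: 0, 1, 0, 0, 0, 0, 1; Σd² = 2
ρ = 1 − 6·2/(7·48) = 1 − 12/336 = 0.964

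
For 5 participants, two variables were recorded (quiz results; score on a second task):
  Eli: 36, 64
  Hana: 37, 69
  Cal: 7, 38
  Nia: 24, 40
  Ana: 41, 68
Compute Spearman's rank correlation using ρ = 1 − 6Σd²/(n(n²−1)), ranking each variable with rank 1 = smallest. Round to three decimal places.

Ranks of variable 1: 3, 4, 1, 2, 5
Ranks of variable 2: 3, 5, 1, 2, 4
d = r₁ − r₂: 0, -1, 0, 0, 1
d²: 0, 1, 0, 0, 1; Σd² = 2
ρ = 1 − 6·2/(5·24) = 1 − 12/120 = 0.900

0.900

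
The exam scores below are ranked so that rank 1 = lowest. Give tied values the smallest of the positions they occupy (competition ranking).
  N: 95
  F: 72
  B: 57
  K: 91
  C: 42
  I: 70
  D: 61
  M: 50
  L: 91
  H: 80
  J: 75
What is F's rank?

6

Sorted (ascending): 42, 50, 57, 61, 70, 72, 75, 80, 91, 91, 95
The 2 values of 91 occupy positions 9–10 → each gets rank 9.
F has value 72 → rank 6.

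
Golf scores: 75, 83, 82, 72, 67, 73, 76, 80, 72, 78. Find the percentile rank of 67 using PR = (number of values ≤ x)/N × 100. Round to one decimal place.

10.0

N = 10.
Strictly below 67: 0. Equal to 67: 1.
PR = 1/10 × 100 = 10.0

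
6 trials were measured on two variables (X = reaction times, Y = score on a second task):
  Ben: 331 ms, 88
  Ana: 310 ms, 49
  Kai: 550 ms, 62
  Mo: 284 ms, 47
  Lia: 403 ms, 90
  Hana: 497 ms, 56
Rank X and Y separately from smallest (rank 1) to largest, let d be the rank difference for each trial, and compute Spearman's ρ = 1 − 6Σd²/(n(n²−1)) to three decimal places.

Ranks of variable 1: 3, 2, 6, 1, 4, 5
Ranks of variable 2: 5, 2, 4, 1, 6, 3
d = r₁ − r₂: -2, 0, 2, 0, -2, 2
d²: 4, 0, 4, 0, 4, 4; Σd² = 16
ρ = 1 − 6·16/(6·35) = 1 − 96/210 = 0.543

0.543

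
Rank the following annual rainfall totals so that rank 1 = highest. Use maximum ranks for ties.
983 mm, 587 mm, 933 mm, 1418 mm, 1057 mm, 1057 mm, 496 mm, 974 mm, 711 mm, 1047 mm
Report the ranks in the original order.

Sorted (descending): 1418, 1057, 1057, 1047, 983, 974, 933, 711, 587, 496
The 2 values of 1057 occupy positions 2–3 → each gets rank 3.

5, 9, 7, 1, 3, 3, 10, 6, 8, 4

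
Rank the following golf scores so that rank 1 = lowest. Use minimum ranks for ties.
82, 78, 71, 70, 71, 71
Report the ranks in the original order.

Sorted (ascending): 70, 71, 71, 71, 78, 82
The 3 values of 71 occupy positions 2–4 → each gets rank 2.

6, 5, 2, 1, 2, 2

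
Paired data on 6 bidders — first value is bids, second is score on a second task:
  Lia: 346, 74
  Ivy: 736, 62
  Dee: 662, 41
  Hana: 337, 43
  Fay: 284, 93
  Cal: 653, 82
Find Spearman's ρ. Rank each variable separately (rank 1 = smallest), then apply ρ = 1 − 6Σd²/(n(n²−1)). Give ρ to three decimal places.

Ranks of variable 1: 3, 6, 5, 2, 1, 4
Ranks of variable 2: 4, 3, 1, 2, 6, 5
d = r₁ − r₂: -1, 3, 4, 0, -5, -1
d²: 1, 9, 16, 0, 25, 1; Σd² = 52
ρ = 1 − 6·52/(6·35) = 1 − 312/210 = -0.486

-0.486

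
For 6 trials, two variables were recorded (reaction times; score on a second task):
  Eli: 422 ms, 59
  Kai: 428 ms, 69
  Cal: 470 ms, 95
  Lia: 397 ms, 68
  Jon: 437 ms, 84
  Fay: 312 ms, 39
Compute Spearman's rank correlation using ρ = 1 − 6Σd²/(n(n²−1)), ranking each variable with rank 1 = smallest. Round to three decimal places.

0.943

Ranks of variable 1: 3, 4, 6, 2, 5, 1
Ranks of variable 2: 2, 4, 6, 3, 5, 1
d = r₁ − r₂: 1, 0, 0, -1, 0, 0
d²: 1, 0, 0, 1, 0, 0; Σd² = 2
ρ = 1 − 6·2/(6·35) = 1 − 12/210 = 0.943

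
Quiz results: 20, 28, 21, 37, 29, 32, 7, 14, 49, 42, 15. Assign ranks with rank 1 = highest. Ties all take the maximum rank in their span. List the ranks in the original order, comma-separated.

Sorted (descending): 49, 42, 37, 32, 29, 28, 21, 20, 15, 14, 7
No ties — each value takes its position as its rank.

8, 6, 7, 3, 5, 4, 11, 10, 1, 2, 9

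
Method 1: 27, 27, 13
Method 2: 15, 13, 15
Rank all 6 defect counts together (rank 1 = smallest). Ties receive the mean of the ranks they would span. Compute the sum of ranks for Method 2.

8.5

Sorted (ascending): 13, 13, 15, 15, 27, 27
The 2 values of 13 occupy positions 1–2 → average rank (1+2)/2 = 1.5.
The 2 values of 15 occupy positions 3–4 → average rank (3+4)/2 = 3.5.
The 2 values of 27 occupy positions 5–6 → average rank (5+6)/2 = 5.5.
Method 2 values → pooled ranks: 15→3.5, 13→1.5, 15→3.5
Rank sum = 3.5 + 1.5 + 3.5 = 8.5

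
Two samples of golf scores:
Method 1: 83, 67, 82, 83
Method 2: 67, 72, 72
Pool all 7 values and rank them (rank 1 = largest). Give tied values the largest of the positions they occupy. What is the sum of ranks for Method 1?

14

Sorted (descending): 83, 83, 82, 72, 72, 67, 67
The 2 values of 83 occupy positions 1–2 → each gets rank 2.
The 2 values of 72 occupy positions 4–5 → each gets rank 5.
The 2 values of 67 occupy positions 6–7 → each gets rank 7.
Method 1 values → pooled ranks: 83→2, 67→7, 82→3, 83→2
Rank sum = 2 + 7 + 3 + 2 = 14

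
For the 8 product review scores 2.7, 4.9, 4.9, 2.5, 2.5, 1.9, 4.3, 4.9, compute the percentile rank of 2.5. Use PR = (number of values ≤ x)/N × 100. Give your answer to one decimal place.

N = 8.
Strictly below 2.5: 1. Equal to 2.5: 2.
PR = 3/8 × 100 = 37.5

37.5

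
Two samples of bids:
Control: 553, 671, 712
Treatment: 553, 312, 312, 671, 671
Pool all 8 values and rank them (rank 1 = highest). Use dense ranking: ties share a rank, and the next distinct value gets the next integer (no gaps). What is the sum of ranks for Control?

6

Sorted (descending): 712, 671, 671, 671, 553, 553, 312, 312
The 3 values of 671 share dense rank 2.
The 2 values of 553 share dense rank 3.
The 2 values of 312 share dense rank 4.
Remaining distinct values take the next consecutive integers.
Control values → pooled ranks: 553→3, 671→2, 712→1
Rank sum = 3 + 2 + 1 = 6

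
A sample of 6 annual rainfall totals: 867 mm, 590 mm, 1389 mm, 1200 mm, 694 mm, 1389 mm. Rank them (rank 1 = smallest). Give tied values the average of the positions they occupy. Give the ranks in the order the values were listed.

3, 1, 5.5, 4, 2, 5.5

Sorted (ascending): 590, 694, 867, 1200, 1389, 1389
The 2 values of 1389 occupy positions 5–6 → average rank (5+6)/2 = 5.5.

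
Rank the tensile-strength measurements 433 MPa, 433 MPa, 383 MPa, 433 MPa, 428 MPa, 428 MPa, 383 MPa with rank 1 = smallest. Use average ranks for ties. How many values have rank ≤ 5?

Sorted (ascending): 383, 383, 428, 428, 433, 433, 433
The 2 values of 383 occupy positions 1–2 → average rank (1+2)/2 = 1.5.
The 2 values of 428 occupy positions 3–4 → average rank (3+4)/2 = 3.5.
The 3 values of 433 occupy positions 5–7 → average rank 6.
Ranks ≤ 5: {1.5, 1.5, 3.5, 3.5} → 4 values.

4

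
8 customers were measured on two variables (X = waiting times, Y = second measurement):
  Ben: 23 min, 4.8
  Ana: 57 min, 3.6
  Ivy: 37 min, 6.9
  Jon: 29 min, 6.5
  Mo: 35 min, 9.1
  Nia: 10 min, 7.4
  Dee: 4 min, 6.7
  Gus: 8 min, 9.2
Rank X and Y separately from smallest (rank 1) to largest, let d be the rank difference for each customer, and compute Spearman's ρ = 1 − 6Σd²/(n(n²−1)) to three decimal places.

-0.381

Ranks of variable 1: 4, 8, 7, 5, 6, 3, 1, 2
Ranks of variable 2: 2, 1, 5, 3, 7, 6, 4, 8
d = r₁ − r₂: 2, 7, 2, 2, -1, -3, -3, -6
d²: 4, 49, 4, 4, 1, 9, 9, 36; Σd² = 116
ρ = 1 − 6·116/(8·63) = 1 − 696/504 = -0.381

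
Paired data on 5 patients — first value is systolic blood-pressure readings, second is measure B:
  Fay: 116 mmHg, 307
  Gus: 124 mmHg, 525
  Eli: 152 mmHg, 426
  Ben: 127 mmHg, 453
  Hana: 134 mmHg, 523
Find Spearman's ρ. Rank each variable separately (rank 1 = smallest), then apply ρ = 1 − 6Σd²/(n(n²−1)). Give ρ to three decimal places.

Ranks of variable 1: 1, 2, 5, 3, 4
Ranks of variable 2: 1, 5, 2, 3, 4
d = r₁ − r₂: 0, -3, 3, 0, 0
d²: 0, 9, 9, 0, 0; Σd² = 18
ρ = 1 − 6·18/(5·24) = 1 − 108/120 = 0.100

0.100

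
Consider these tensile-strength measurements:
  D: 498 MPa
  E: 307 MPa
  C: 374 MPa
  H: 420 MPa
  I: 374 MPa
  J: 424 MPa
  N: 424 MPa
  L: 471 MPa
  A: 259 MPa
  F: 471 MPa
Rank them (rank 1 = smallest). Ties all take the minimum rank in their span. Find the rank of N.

6

Sorted (ascending): 259, 307, 374, 374, 420, 424, 424, 471, 471, 498
The 2 values of 374 occupy positions 3–4 → each gets rank 3.
The 2 values of 424 occupy positions 6–7 → each gets rank 6.
The 2 values of 471 occupy positions 8–9 → each gets rank 8.
N has value 424 MPa → rank 6.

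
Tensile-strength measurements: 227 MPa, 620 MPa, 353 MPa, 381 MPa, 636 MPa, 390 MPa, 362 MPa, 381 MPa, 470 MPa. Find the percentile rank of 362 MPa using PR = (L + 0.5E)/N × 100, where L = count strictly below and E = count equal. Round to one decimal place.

27.8

N = 9.
Strictly below 362: 2. Equal to 362: 1.
PR = (2 + 0.5·1)/9 × 100 = 27.8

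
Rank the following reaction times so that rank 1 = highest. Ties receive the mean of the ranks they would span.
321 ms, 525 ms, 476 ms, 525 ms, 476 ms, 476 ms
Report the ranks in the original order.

Sorted (descending): 525, 525, 476, 476, 476, 321
The 2 values of 525 occupy positions 1–2 → average rank (1+2)/2 = 1.5.
The 3 values of 476 occupy positions 3–5 → average rank 4.

6, 1.5, 4, 1.5, 4, 4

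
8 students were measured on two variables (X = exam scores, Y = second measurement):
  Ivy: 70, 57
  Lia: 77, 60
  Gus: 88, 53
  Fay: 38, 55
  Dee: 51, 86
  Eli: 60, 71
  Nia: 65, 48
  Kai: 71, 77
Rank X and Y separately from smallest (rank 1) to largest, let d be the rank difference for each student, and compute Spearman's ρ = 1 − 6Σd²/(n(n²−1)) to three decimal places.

Ranks of variable 1: 5, 7, 8, 1, 2, 3, 4, 6
Ranks of variable 2: 4, 5, 2, 3, 8, 6, 1, 7
d = r₁ − r₂: 1, 2, 6, -2, -6, -3, 3, -1
d²: 1, 4, 36, 4, 36, 9, 9, 1; Σd² = 100
ρ = 1 − 6·100/(8·63) = 1 − 600/504 = -0.190

-0.190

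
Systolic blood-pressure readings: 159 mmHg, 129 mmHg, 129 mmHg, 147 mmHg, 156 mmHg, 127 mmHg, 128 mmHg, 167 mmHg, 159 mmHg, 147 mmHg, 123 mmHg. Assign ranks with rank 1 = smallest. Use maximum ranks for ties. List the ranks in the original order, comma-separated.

Sorted (ascending): 123, 127, 128, 129, 129, 147, 147, 156, 159, 159, 167
The 2 values of 129 occupy positions 4–5 → each gets rank 5.
The 2 values of 147 occupy positions 6–7 → each gets rank 7.
The 2 values of 159 occupy positions 9–10 → each gets rank 10.

10, 5, 5, 7, 8, 2, 3, 11, 10, 7, 1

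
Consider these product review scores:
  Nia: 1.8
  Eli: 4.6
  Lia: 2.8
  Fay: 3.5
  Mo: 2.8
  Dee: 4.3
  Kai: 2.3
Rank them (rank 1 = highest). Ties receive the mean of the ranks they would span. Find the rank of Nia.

7

Sorted (descending): 4.6, 4.3, 3.5, 2.8, 2.8, 2.3, 1.8
The 2 values of 2.8 occupy positions 4–5 → average rank (4+5)/2 = 4.5.
Nia has value 1.8 → rank 7.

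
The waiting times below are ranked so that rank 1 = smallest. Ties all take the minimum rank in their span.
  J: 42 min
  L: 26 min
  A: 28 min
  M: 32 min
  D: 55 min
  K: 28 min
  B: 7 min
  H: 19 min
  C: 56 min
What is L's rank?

3

Sorted (ascending): 7, 19, 26, 28, 28, 32, 42, 55, 56
The 2 values of 28 occupy positions 4–5 → each gets rank 4.
L has value 26 min → rank 3.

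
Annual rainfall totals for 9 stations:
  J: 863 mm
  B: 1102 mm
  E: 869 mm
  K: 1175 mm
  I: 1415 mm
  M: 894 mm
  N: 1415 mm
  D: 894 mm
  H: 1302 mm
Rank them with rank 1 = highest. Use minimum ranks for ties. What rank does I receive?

1

Sorted (descending): 1415, 1415, 1302, 1175, 1102, 894, 894, 869, 863
The 2 values of 1415 occupy positions 1–2 → each gets rank 1.
The 2 values of 894 occupy positions 6–7 → each gets rank 6.
I has value 1415 mm → rank 1.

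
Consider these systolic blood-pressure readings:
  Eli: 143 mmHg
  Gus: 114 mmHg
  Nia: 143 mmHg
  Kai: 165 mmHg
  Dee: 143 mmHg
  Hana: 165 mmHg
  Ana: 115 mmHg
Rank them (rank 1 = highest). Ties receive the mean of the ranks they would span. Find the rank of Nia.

Sorted (descending): 165, 165, 143, 143, 143, 115, 114
The 2 values of 165 occupy positions 1–2 → average rank (1+2)/2 = 1.5.
The 3 values of 143 occupy positions 3–5 → average rank 4.
Nia has value 143 mmHg → rank 4.

4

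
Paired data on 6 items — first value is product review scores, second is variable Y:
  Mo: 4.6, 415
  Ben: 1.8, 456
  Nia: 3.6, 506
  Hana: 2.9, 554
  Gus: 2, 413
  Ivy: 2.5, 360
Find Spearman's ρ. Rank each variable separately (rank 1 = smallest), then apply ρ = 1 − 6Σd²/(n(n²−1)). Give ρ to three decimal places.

Ranks of variable 1: 6, 1, 5, 4, 2, 3
Ranks of variable 2: 3, 4, 5, 6, 2, 1
d = r₁ − r₂: 3, -3, 0, -2, 0, 2
d²: 9, 9, 0, 4, 0, 4; Σd² = 26
ρ = 1 − 6·26/(6·35) = 1 − 156/210 = 0.257

0.257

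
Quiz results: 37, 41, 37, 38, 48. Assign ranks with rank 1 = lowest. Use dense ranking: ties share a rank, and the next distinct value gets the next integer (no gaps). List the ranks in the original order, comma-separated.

Sorted (ascending): 37, 37, 38, 41, 48
The 2 values of 37 share dense rank 1.
Remaining distinct values take the next consecutive integers.

1, 3, 1, 2, 4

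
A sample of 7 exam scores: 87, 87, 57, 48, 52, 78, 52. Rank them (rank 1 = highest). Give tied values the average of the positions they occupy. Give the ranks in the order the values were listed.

Sorted (descending): 87, 87, 78, 57, 52, 52, 48
The 2 values of 87 occupy positions 1–2 → average rank (1+2)/2 = 1.5.
The 2 values of 52 occupy positions 5–6 → average rank (5+6)/2 = 5.5.

1.5, 1.5, 4, 7, 5.5, 3, 5.5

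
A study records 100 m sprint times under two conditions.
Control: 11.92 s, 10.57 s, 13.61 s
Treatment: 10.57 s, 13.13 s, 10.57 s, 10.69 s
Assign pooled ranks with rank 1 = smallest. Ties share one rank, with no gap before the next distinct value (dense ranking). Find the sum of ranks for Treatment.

8

Sorted (ascending): 10.57, 10.57, 10.57, 10.69, 11.92, 13.13, 13.61
The 3 values of 10.57 share dense rank 1.
Remaining distinct values take the next consecutive integers.
Treatment values → pooled ranks: 10.57→1, 13.13→4, 10.57→1, 10.69→2
Rank sum = 1 + 4 + 1 + 2 = 8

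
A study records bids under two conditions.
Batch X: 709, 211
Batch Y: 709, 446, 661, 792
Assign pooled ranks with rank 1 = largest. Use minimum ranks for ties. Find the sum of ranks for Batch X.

8

Sorted (descending): 792, 709, 709, 661, 446, 211
The 2 values of 709 occupy positions 2–3 → each gets rank 2.
Batch X values → pooled ranks: 709→2, 211→6
Rank sum = 2 + 6 = 8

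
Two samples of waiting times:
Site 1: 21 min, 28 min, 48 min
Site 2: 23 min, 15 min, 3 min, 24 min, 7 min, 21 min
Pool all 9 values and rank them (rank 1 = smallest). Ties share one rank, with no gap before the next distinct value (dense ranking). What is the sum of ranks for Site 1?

19

Sorted (ascending): 3, 7, 15, 21, 21, 23, 24, 28, 48
The 2 values of 21 share dense rank 4.
Remaining distinct values take the next consecutive integers.
Site 1 values → pooled ranks: 21→4, 28→7, 48→8
Rank sum = 4 + 7 + 8 = 19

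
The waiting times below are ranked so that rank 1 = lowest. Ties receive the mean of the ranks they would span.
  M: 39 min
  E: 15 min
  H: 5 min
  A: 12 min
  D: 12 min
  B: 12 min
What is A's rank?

Sorted (ascending): 5, 12, 12, 12, 15, 39
The 3 values of 12 occupy positions 2–4 → average rank 3.
A has value 12 min → rank 3.

3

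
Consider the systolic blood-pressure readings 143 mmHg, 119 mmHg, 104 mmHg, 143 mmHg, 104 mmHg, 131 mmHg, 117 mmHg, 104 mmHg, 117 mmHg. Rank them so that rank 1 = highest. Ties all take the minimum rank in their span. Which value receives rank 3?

131

Sorted (descending): 143, 143, 131, 119, 117, 117, 104, 104, 104
The 2 values of 143 occupy positions 1–2 → each gets rank 1.
The 2 values of 117 occupy positions 5–6 → each gets rank 5.
The 3 values of 104 occupy positions 7–9 → each gets rank 7.
Rank 3 → value 131.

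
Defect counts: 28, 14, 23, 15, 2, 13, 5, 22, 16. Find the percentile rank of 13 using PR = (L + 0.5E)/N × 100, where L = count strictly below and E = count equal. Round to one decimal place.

N = 9.
Strictly below 13: 2. Equal to 13: 1.
PR = (2 + 0.5·1)/9 × 100 = 27.8

27.8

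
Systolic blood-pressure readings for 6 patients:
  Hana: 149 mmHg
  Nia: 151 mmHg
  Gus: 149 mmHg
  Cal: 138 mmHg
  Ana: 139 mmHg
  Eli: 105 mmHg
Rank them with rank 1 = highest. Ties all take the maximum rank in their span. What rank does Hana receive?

3

Sorted (descending): 151, 149, 149, 139, 138, 105
The 2 values of 149 occupy positions 2–3 → each gets rank 3.
Hana has value 149 mmHg → rank 3.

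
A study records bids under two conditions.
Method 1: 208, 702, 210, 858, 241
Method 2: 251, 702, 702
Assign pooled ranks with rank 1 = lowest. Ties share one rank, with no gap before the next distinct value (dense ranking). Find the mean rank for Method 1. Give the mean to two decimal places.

Sorted (ascending): 208, 210, 241, 251, 702, 702, 702, 858
The 3 values of 702 share dense rank 5.
Remaining distinct values take the next consecutive integers.
Method 1 values → pooled ranks: 208→1, 702→5, 210→2, 858→6, 241→3
Mean rank = (1 + 5 + 2 + 6 + 3) / 5 = 3.40

3.40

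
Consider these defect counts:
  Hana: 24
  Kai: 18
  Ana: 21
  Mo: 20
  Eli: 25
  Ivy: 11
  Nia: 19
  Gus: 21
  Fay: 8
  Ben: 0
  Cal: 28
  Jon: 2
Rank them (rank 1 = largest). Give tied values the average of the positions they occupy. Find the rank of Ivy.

Sorted (descending): 28, 25, 24, 21, 21, 20, 19, 18, 11, 8, 2, 0
The 2 values of 21 occupy positions 4–5 → average rank (4+5)/2 = 4.5.
Ivy has value 11 → rank 9.

9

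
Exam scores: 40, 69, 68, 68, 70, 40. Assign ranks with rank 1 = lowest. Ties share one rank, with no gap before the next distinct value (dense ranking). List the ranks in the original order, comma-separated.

1, 3, 2, 2, 4, 1

Sorted (ascending): 40, 40, 68, 68, 69, 70
The 2 values of 40 share dense rank 1.
The 2 values of 68 share dense rank 2.
Remaining distinct values take the next consecutive integers.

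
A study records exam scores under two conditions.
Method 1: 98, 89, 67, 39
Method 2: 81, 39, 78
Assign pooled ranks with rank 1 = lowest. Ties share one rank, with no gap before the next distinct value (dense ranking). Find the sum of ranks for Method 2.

8

Sorted (ascending): 39, 39, 67, 78, 81, 89, 98
The 2 values of 39 share dense rank 1.
Remaining distinct values take the next consecutive integers.
Method 2 values → pooled ranks: 81→4, 39→1, 78→3
Rank sum = 4 + 1 + 3 = 8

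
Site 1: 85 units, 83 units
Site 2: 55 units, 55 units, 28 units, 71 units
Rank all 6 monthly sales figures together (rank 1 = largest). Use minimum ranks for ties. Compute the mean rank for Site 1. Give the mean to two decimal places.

Sorted (descending): 85, 83, 71, 55, 55, 28
The 2 values of 55 occupy positions 4–5 → each gets rank 4.
Site 1 values → pooled ranks: 85→1, 83→2
Mean rank = (1 + 2) / 2 = 1.50

1.50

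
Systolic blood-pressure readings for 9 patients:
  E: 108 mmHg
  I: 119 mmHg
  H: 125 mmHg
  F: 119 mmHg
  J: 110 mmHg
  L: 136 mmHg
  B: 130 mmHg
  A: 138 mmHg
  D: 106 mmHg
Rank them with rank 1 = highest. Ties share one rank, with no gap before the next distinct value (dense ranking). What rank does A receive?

1

Sorted (descending): 138, 136, 130, 125, 119, 119, 110, 108, 106
The 2 values of 119 share dense rank 5.
Remaining distinct values take the next consecutive integers.
A has value 138 mmHg → rank 1.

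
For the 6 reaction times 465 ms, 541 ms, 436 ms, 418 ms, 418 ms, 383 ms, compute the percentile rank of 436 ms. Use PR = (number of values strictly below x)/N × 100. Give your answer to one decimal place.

N = 6.
Strictly below 436: 3. Equal to 436: 1.
PR = 3/6 × 100 = 50.0

50.0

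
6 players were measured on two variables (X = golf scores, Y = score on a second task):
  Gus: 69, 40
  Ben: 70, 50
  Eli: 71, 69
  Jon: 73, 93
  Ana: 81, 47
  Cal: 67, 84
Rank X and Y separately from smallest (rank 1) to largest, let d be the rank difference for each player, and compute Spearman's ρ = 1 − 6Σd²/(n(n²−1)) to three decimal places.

0.029

Ranks of variable 1: 2, 3, 4, 5, 6, 1
Ranks of variable 2: 1, 3, 4, 6, 2, 5
d = r₁ − r₂: 1, 0, 0, -1, 4, -4
d²: 1, 0, 0, 1, 16, 16; Σd² = 34
ρ = 1 − 6·34/(6·35) = 1 − 204/210 = 0.029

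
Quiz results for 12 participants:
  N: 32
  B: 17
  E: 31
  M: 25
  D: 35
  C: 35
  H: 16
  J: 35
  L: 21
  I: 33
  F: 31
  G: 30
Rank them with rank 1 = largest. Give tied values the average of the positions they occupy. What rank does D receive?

Sorted (descending): 35, 35, 35, 33, 32, 31, 31, 30, 25, 21, 17, 16
The 3 values of 35 occupy positions 1–3 → average rank 2.
The 2 values of 31 occupy positions 6–7 → average rank (6+7)/2 = 6.5.
D has value 35 → rank 2.

2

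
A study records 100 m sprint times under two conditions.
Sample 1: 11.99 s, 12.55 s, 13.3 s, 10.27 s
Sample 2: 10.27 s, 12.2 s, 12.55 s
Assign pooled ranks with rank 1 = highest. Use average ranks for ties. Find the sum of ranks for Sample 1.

Sorted (descending): 13.3, 12.55, 12.55, 12.2, 11.99, 10.27, 10.27
The 2 values of 12.55 occupy positions 2–3 → average rank (2+3)/2 = 2.5.
The 2 values of 10.27 occupy positions 6–7 → average rank (6+7)/2 = 6.5.
Sample 1 values → pooled ranks: 11.99→5, 12.55→2.5, 13.3→1, 10.27→6.5
Rank sum = 5 + 2.5 + 1 + 6.5 = 15

15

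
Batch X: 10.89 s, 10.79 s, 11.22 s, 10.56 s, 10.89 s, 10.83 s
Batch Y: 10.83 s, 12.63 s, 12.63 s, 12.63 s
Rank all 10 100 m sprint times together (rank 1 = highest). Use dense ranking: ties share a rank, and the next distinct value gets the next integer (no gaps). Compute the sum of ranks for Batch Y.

7

Sorted (descending): 12.63, 12.63, 12.63, 11.22, 10.89, 10.89, 10.83, 10.83, 10.79, 10.56
The 3 values of 12.63 share dense rank 1.
The 2 values of 10.89 share dense rank 3.
The 2 values of 10.83 share dense rank 4.
Remaining distinct values take the next consecutive integers.
Batch Y values → pooled ranks: 10.83→4, 12.63→1, 12.63→1, 12.63→1
Rank sum = 4 + 1 + 1 + 1 = 7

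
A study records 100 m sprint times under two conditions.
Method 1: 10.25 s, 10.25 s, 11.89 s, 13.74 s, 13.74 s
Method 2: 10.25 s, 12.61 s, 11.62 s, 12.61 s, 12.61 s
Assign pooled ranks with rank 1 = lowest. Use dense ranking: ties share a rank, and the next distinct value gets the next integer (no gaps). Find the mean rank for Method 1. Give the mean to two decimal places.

Sorted (ascending): 10.25, 10.25, 10.25, 11.62, 11.89, 12.61, 12.61, 12.61, 13.74, 13.74
The 3 values of 10.25 share dense rank 1.
The 3 values of 12.61 share dense rank 4.
The 2 values of 13.74 share dense rank 5.
Remaining distinct values take the next consecutive integers.
Method 1 values → pooled ranks: 10.25→1, 10.25→1, 11.89→3, 13.74→5, 13.74→5
Mean rank = (1 + 1 + 3 + 5 + 5) / 5 = 3.00

3.00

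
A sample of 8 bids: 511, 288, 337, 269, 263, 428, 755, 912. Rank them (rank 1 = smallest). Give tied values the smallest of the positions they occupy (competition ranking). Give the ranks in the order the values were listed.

Sorted (ascending): 263, 269, 288, 337, 428, 511, 755, 912
No ties — each value takes its position as its rank.

6, 3, 4, 2, 1, 5, 7, 8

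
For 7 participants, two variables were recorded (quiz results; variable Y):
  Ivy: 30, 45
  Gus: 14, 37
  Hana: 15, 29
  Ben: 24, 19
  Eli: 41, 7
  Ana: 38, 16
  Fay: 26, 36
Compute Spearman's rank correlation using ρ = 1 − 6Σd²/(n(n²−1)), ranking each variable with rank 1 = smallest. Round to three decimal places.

Ranks of variable 1: 5, 1, 2, 3, 7, 6, 4
Ranks of variable 2: 7, 6, 4, 3, 1, 2, 5
d = r₁ − r₂: -2, -5, -2, 0, 6, 4, -1
d²: 4, 25, 4, 0, 36, 16, 1; Σd² = 86
ρ = 1 − 6·86/(7·48) = 1 − 516/336 = -0.536

-0.536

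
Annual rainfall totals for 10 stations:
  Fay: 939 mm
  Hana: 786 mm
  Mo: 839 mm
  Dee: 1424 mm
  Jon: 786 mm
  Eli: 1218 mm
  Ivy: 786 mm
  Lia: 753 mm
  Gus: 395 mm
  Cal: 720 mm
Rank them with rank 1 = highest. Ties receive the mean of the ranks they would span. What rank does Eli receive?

Sorted (descending): 1424, 1218, 939, 839, 786, 786, 786, 753, 720, 395
The 3 values of 786 occupy positions 5–7 → average rank 6.
Eli has value 1218 mm → rank 2.

2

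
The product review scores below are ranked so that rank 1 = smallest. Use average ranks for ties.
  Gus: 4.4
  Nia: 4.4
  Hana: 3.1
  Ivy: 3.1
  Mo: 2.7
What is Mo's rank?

1

Sorted (ascending): 2.7, 3.1, 3.1, 4.4, 4.4
The 2 values of 3.1 occupy positions 2–3 → average rank (2+3)/2 = 2.5.
The 2 values of 4.4 occupy positions 4–5 → average rank (4+5)/2 = 4.5.
Mo has value 2.7 → rank 1.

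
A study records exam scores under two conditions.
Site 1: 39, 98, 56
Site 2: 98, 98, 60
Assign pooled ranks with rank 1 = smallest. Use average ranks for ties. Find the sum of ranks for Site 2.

Sorted (ascending): 39, 56, 60, 98, 98, 98
The 3 values of 98 occupy positions 4–6 → average rank 5.
Site 2 values → pooled ranks: 98→5, 98→5, 60→3
Rank sum = 5 + 5 + 3 = 13

13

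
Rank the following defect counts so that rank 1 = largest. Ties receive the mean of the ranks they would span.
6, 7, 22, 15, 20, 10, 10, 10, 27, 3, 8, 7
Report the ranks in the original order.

11, 9.5, 2, 4, 3, 6, 6, 6, 1, 12, 8, 9.5

Sorted (descending): 27, 22, 20, 15, 10, 10, 10, 8, 7, 7, 6, 3
The 3 values of 10 occupy positions 5–7 → average rank 6.
The 2 values of 7 occupy positions 9–10 → average rank (9+10)/2 = 9.5.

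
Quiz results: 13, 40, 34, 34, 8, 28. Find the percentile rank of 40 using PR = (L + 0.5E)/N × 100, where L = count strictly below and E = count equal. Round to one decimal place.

N = 6.
Strictly below 40: 5. Equal to 40: 1.
PR = (5 + 0.5·1)/6 × 100 = 91.7

91.7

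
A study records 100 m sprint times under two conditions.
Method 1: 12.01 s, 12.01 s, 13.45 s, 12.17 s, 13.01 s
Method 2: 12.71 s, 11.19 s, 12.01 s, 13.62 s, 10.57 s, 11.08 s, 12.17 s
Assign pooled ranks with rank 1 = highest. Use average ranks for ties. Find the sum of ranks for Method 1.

26.5

Sorted (descending): 13.62, 13.45, 13.01, 12.71, 12.17, 12.17, 12.01, 12.01, 12.01, 11.19, 11.08, 10.57
The 2 values of 12.17 occupy positions 5–6 → average rank (5+6)/2 = 5.5.
The 3 values of 12.01 occupy positions 7–9 → average rank 8.
Method 1 values → pooled ranks: 12.01→8, 12.01→8, 13.45→2, 12.17→5.5, 13.01→3
Rank sum = 8 + 8 + 2 + 5.5 + 3 = 26.5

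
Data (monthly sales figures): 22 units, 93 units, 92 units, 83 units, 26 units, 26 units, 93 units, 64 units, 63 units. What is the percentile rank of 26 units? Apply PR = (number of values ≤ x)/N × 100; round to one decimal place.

N = 9.
Strictly below 26: 1. Equal to 26: 2.
PR = 3/9 × 100 = 33.3

33.3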